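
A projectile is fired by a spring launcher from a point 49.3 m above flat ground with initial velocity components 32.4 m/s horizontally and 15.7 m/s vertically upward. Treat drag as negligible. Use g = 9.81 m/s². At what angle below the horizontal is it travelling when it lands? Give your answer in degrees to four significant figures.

47.08°

The projectile lands when y = 49.3 + (15.70) t − ½·9.81·t² = 0. Positive root: t = (15.70 + √(15.70² + 2·9.81·49.3)) / 9.81 = (15.70 + 34.84) / 9.81 = 5.152 s.
At impact: v_y = v_y0 − g t = −34.84 m/s; vₓ = 32.40 m/s.
Angle below horizontal: arctan(|v_y|/vₓ) = arctan(34.84/32.40) = 47.08°.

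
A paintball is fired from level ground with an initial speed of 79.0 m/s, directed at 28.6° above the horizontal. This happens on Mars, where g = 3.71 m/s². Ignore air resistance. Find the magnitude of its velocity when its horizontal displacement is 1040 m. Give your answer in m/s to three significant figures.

Resolve: vₓ = 79.00 cos 28.6° = 69.36 m/s and v_y0 = 79.00 sin 28.6° = 37.82 m/s.
Time to reach x = 1040 m: t = x/vₓ = 1040/69.36 = 14.99 s.
Vertical velocity there: v_y = v_y0 − g t = 37.82 − 3.71 × 14.99 = −17.81 m/s.
Speed: √(vₓ² + v_y²) = √(69.36² + 17.81²) = 71.61 m/s.

71.6 m/s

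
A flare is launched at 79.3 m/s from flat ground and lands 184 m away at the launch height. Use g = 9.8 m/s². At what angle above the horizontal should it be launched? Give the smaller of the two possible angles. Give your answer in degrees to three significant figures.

8.33°

Level-ground range R = v₀² sin(2θ)/g ⇒ sin(2θ) = gR/v₀² = 9.80 × 184 / 79.3² = 0.2867.
2θ = 16.66° or 180° − 16.66° = 163.3°, so θ = 8.332° or 81.67°.
The smaller angle is 8.332°.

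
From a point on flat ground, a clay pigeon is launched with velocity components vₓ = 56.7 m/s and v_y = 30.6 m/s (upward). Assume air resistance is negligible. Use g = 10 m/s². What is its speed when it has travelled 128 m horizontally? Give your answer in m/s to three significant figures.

57.3 m/s

At x = 128 m, t = x/vₓ = 128/56.70 = 2.257 s.
Vertical velocity there: v_y = v_y0 − g t = 30.60 − 10.0 × 2.257 = 8.025 m/s.
Speed: √(vₓ² + v_y²) = √(56.70² + 8.025²) = 57.27 m/s.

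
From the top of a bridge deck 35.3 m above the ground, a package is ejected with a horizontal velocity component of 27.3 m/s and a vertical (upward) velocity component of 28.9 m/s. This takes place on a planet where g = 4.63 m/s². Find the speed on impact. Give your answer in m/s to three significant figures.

43.7 m/s

Vertical motion (up positive, ground at y = 0): 2.315 t² − (28.90) t − 35.3 = 0, so t = (28.90 + √(28.90² + 2·4.63·35.3)) / 4.63 = (28.90 + 34.09) / 4.63 = 13.60 s.
Vertical velocity at impact: v_y = v_y0 − g t = 28.90 − 4.63 × 13.60 = −34.09 m/s.
Speed: |v| = √(vₓ² + v_y²) = √(27.30² + 34.09²) = 43.67 m/s.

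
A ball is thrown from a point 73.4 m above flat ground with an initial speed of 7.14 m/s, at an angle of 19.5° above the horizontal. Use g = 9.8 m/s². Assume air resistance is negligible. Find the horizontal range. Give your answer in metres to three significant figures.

vₓ = 7.140 cos 19.5° = 6.730 m/s; v_y0 = 7.140 sin 19.5° = 2.383 m/s.
Vertical motion (up positive, ground at y = 0): 4.900 t² − (2.383) t − 73.4 = 0, so t = (2.383 + √(2.383² + 2·9.80·73.4)) / 9.80 = (2.383 + 38.00) / 9.80 = 4.121 s.
Horizontal distance: R = vₓ t = 6.730 × 4.121 = 27.74 m.

27.7 m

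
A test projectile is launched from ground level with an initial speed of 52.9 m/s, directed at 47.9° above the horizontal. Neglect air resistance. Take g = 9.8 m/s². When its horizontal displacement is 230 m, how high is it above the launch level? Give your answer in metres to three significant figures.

vₓ = 52.90 cos 47.9° = 35.47 m/s; v_y0 = 52.90 sin 47.9° = 39.25 m/s.
x = vₓ t ⇒ t = 230/35.47 = 6.485 s.
Height: y = v_y0 t − ½ g t² = 39.25 × 6.485 − 4.900 × 6.485² = 254.5 − 206.1 = 48.47 m.

48.5 m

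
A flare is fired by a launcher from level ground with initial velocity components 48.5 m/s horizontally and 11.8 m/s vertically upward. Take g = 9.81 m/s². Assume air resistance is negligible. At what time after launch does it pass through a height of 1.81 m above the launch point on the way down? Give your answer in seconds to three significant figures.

Height y(t) = 11.80 t − 4.905 t² = 1.81 gives 4.905 t² − 11.80 t + 1.81 = 0.
t = [11.80 ± √(11.80² − 2·9.81·1.81)] / 9.81 = (11.80 ± 10.18) / 9.81, so t = 0.1647 s or t = 2.241 s.
The descending-branch root is 2.241 s.

2.24 s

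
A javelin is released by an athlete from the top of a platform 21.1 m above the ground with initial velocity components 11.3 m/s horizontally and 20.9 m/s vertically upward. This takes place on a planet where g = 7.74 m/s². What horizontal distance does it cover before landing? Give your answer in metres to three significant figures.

70.9 m

The projectile lands when y = 21.1 + (20.90) t − ½·7.74·t² = 0. Positive root: t = (20.90 + √(20.90² + 2·7.74·21.1)) / 7.74 = (20.90 + 27.63) / 7.74 = 6.270 s.
Horizontal distance: R = vₓ t = 11.30 × 6.270 = 70.85 m.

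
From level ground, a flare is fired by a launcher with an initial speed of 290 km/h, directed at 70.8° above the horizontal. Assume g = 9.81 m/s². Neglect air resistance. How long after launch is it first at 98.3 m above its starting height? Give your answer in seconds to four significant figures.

1.423 s

Convert: 290 km/h = 290/3.6 = 80.56 m/s.
Components: vₓ = 80.56 cos 70.8° = 26.49 m/s, v_y0 = 80.56 sin 70.8° = 76.07 m/s.
Require v_y0 t − ½ g t² = 98.3, i.e. 4.905 t² − 76.07 t + 98.3 = 0.
Quadratic formula: t = (76.07 ± √3858.7) / 9.81 = (76.07 ± 62.12) / 9.81 → t = 1.423 s or 14.09 s.
The first (ascending) time is 1.423 s.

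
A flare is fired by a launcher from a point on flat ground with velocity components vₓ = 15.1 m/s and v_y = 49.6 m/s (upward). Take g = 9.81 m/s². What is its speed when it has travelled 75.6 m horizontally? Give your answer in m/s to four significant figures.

15.11 m/s

Time to reach x = 75.6 m: t = x/vₓ = 75.6/15.10 = 5.007 s.
Vertical velocity there: v_y = v_y0 − g t = 49.60 − 9.81 × 5.007 = 0.4850 m/s.
Speed: √(vₓ² + v_y²) = √(15.10² + 0.4850²) = 15.11 m/s.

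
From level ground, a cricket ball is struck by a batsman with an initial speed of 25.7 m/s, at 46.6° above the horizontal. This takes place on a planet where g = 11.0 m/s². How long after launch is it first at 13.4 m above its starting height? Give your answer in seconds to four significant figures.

vₓ = 25.70 cos 46.6° = 17.66 m/s; v_y0 = 25.70 sin 46.6° = 18.67 m/s.
Set y = v_y0 t − ½ g t² = 13.4: 5.500 t² − 18.67 t + 13.4 = 0.
Quadratic formula: t = (18.67 ± √53.880) / 11.0 = (18.67 ± 7.340) / 11.0 → t = 1.030 s or 2.365 s.
The first (ascending) time is 1.030 s.

1.030 s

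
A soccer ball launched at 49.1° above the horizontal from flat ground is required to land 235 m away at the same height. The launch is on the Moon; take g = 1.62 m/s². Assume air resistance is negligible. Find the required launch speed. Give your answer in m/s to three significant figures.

19.6 m/s

On level ground R = v₀² sin 2θ / g ⇒ v₀ = √(gR / sin 2θ).
v₀ = √(1.62 × 235 / sin 98.20°) = √(380.7 / 0.9898) = √384.63 = 19.61 m/s.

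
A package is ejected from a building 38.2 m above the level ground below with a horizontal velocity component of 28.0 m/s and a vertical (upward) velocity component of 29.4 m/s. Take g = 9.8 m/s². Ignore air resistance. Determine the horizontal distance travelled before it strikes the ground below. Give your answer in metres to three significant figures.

With up positive and y = 0 at the ground: y(t) = 38.2 + (29.40) t − 4.900 t². Setting y = 0 and taking the positive root: t = [29.40 + √(29.40² + 2·9.80·38.2)] / 9.80 = (29.40 + 40.16) / 9.80 = 7.098 s.
Horizontal distance: R = vₓ t = 28.00 × 7.098 = 198.8 m.

199 m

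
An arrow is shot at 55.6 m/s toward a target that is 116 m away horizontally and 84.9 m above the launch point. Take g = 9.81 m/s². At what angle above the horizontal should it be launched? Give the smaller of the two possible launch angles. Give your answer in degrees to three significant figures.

49.4°

Trajectory: y = x tanθ − g x² (1 + tan²θ)/(2v₀²). With x = 116, y = 84.9, v₀ = 55.6, g = 9.81:
21.35 tan²θ − 116 tanθ + (106.3) = 0.
tanθ = [116 ± √(116² − 4 × 21.35 × (106.3))] / (2 × 21.35) = (116 ± 66.20) / 42.70, giving tanθ = 1.166 or 4.267.
θ = 49.39° or 76.81°; the smaller is 49.39°.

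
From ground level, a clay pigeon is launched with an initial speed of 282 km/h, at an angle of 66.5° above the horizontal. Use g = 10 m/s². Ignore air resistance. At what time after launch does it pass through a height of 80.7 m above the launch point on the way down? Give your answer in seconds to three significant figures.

Convert: 282 km/h = 282/3.6 = 78.33 m/s.
Resolve: vₓ = 78.33 cos 66.5° = 31.24 m/s and v_y0 = 78.33 sin 66.5° = 71.84 m/s.
Set y = v_y0 t − ½ g t² = 80.7: 5.000 t² − 71.84 t + 80.7 = 0.
Quadratic formula: t = (71.84 ± √3546.5) / 10.0 = (71.84 ± 59.55) / 10.0 → t = 1.228 s or 13.14 s.
The descending-branch root is 13.14 s.

13.1 s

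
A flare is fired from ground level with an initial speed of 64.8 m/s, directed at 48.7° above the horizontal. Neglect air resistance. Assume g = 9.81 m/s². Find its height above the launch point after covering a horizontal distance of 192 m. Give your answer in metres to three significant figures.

120 m

Components: vₓ = 64.80 cos 48.7° = 42.77 m/s, v_y0 = 64.80 sin 48.7° = 48.68 m/s.
x = vₓ t ⇒ t = 192/42.77 = 4.489 s.
Height: y = v_y0 t − ½ g t² = 48.68 × 4.489 − 4.905 × 4.489² = 218.5 − 98.86 = 119.7 m.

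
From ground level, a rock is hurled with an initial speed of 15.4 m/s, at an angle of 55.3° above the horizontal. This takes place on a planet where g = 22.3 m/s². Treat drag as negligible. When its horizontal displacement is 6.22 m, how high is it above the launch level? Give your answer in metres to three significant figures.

vₓ = 15.40 cos 55.3° = 8.767 m/s; v_y0 = 15.40 sin 55.3° = 12.66 m/s.
Time to reach x = 6.22 m: t = x/vₓ = 6.22/8.767 = 0.7095 s.
Height: y = v_y0 t − ½ g t² = 12.66 × 0.7095 − 11.15 × 0.7095² = 8.983 − 5.613 = 3.370 m.

3.37 m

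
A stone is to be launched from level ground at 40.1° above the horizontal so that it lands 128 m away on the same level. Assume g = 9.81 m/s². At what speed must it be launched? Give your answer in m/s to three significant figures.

35.7 m/s

From R = (v₀² / g) sin 2θ: v₀ = √(gR / sin 2θ).
v₀ = √(9.81 × 128 / sin 80.20°) = √(1256 / 0.9854) = √1274.3 = 35.70 m/s.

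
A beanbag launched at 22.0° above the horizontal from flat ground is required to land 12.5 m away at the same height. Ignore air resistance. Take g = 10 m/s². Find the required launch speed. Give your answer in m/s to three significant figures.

Level-ground range: R = v₀² sin(2θ)/g, so v₀ = √(gR / sin 2θ).
v₀ = √(10.0 × 12.5 / sin 44.00°) = √(125.0 / 0.6947) = √179.94 = 13.41 m/s.

13.4 m/s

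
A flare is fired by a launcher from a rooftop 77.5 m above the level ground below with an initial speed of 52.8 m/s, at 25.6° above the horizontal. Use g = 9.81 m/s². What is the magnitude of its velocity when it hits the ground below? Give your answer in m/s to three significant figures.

vₓ = 52.80 cos 25.6° = 47.62 m/s; v_y0 = 52.80 sin 25.6° = 22.81 m/s.
The projectile lands when y = 77.5 + (22.81) t − ½·9.81·t² = 0. Positive root: t = (22.81 + √(22.81² + 2·9.81·77.5)) / 9.81 = (22.81 + 45.18) / 9.81 = 6.931 s.
Vertical velocity at impact: v_y = v_y0 − g t = 22.81 − 9.81 × 6.931 = −45.18 m/s.
Speed: |v| = √(vₓ² + v_y²) = √(47.62² + 45.18²) = 65.64 m/s.

65.6 m/s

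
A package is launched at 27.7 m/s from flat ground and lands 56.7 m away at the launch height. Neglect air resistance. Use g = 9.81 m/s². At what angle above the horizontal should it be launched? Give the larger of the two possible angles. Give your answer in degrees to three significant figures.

66.8°

R = v₀² sin 2θ / g gives sin 2θ = gR/v₀² = 9.81·56.7/27.7² = 0.7249.
2θ = 46.46° or 180° − 46.46° = 133.5°, so θ = 23.23° or 66.77°.
The larger angle is 66.77°.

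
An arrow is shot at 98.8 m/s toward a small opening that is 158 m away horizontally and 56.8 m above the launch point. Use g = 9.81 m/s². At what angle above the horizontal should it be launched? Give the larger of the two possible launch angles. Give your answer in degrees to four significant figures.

Trajectory: y = x tanθ − g x² (1 + tan²θ)/(2v₀²). With x = 158, y = 56.8, v₀ = 98.8, g = 9.81:
12.54 tan²θ − 158 tanθ + (69.34) = 0.
tanθ = [158 ± √(158² − 4 × 12.54 × (69.34))] / (2 × 12.54) = (158 ± 146.6) / 25.09, giving tanθ = 0.4553 or 12.14.
θ = 24.48° or 85.29°; the larger is 85.29°.

85.29°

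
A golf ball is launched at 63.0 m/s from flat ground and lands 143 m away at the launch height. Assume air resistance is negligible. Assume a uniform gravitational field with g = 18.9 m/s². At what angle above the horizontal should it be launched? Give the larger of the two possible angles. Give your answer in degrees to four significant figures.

Level-ground range R = v₀² sin(2θ)/g ⇒ sin(2θ) = gR/v₀² = 18.9 × 143 / 63.0² = 0.6810.
2θ = 42.92° or 180° − 42.92° = 137.1°, so θ = 21.46° or 68.54°.
The larger angle is 68.54°.

68.54°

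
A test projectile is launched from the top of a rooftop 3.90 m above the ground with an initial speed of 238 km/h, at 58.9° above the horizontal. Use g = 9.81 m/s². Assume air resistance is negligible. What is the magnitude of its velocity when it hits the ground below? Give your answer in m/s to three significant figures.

66.7 m/s

Convert: 238 km/h = 238/3.6 = 66.11 m/s.
Resolve: vₓ = 66.11 cos 58.9° = 34.15 m/s and v_y0 = 66.11 sin 58.9° = 56.61 m/s.
Vertical motion (up positive, ground at y = 0): 4.905 t² − (56.61) t − 3.90 = 0, so t = (56.61 + √(56.61² + 2·9.81·3.90)) / 9.81 = (56.61 + 57.28) / 9.81 = 11.61 s.
Vertical velocity at impact: v_y = v_y0 − g t = 56.61 − 9.81 × 11.61 = −57.28 m/s.
Speed: |v| = √(vₓ² + v_y²) = √(34.15² + 57.28²) = 66.69 m/s.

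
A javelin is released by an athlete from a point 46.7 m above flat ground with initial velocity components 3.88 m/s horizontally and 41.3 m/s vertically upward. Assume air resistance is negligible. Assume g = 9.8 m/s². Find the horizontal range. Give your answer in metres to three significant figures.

Vertical motion (up positive, ground at y = 0): 4.900 t² − (41.30) t − 46.7 = 0, so t = (41.30 + √(41.30² + 2·9.80·46.7)) / 9.80 = (41.30 + 51.20) / 9.80 = 9.438 s.
Horizontal distance: R = vₓ t = 3.880 × 9.438 = 36.62 m.

36.6 m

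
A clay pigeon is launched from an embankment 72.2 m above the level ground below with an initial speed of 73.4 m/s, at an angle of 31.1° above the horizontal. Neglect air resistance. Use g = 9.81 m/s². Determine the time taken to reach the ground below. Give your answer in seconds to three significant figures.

9.31 s

Components: vₓ = 73.40 cos 31.1° = 62.85 m/s, v_y0 = 73.40 sin 31.1° = 37.91 m/s.
The projectile lands when y = 72.2 + (37.91) t − ½·9.81·t² = 0. Positive root: t = (37.91 + √(37.91² + 2·9.81·72.2)) / 9.81 = (37.91 + 53.42) / 9.81 = 9.311 s.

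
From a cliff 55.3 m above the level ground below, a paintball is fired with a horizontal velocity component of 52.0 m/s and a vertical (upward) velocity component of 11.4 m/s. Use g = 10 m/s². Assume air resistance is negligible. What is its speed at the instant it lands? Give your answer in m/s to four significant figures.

With up positive and y = 0 at the ground: y(t) = 55.3 + (11.40) t − 5.000 t². Setting y = 0 and taking the positive root: t = [11.40 + √(11.40² + 2·10.0·55.3)] / 10.0 = (11.40 + 35.16) / 10.0 = 4.656 s.
Vertical velocity at impact: v_y = v_y0 − g t = 11.40 − 10.0 × 4.656 = −35.16 m/s.
Speed: |v| = √(vₓ² + v_y²) = √(52.00² + 35.16²) = 62.77 m/s.

62.77 m/s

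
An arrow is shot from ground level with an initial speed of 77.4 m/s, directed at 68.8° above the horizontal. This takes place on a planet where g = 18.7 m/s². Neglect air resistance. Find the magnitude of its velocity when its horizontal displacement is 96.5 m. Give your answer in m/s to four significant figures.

Horizontal component vₓ = 77.40 cos 68.8° = 27.99 m/s; vertical v_y0 = 77.40 sin 68.8° = 72.16 m/s.
x = vₓ t ⇒ t = 96.5/27.99 = 3.448 s.
Vertical velocity there: v_y = v_y0 − g t = 72.16 − 18.7 × 3.448 = 7.690 m/s.
Speed: √(vₓ² + v_y²) = √(27.99² + 7.690²) = 29.03 m/s.

29.03 m/s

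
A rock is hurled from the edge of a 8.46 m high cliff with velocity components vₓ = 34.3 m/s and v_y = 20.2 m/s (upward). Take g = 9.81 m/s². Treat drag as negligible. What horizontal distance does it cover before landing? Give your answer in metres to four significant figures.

Vertical motion (up positive, ground at y = 0): 4.905 t² − (20.20) t − 8.46 = 0, so t = (20.20 + √(20.20² + 2·9.81·8.46)) / 9.81 = (20.20 + 23.96) / 9.81 = 4.501 s.
Horizontal distance: R = vₓ t = 34.30 × 4.501 = 154.4 m.

154.4 m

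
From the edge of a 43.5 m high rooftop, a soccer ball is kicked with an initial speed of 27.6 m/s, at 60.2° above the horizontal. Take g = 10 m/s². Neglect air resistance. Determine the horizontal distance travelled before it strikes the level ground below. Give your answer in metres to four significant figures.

84.97 m

Components: vₓ = 27.60 cos 60.2° = 13.72 m/s, v_y0 = 27.60 sin 60.2° = 23.95 m/s.
The projectile lands when y = 43.5 + (23.95) t − ½·10.0·t² = 0. Positive root: t = (23.95 + √(23.95² + 2·10.0·43.5)) / 10.0 = (23.95 + 37.99) / 10.0 = 6.195 s.
Horizontal distance: R = vₓ t = 13.72 × 6.195 = 84.97 m.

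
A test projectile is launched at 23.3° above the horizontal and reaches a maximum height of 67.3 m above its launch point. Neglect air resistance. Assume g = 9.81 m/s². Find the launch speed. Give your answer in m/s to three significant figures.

91.9 m/s

At the peak v_y = 0, so v_y0 = √(2gH) = √(2 × 9.81 × 67.3) = 36.34 m/s.
v_y0 = v₀ sin θ ⇒ v₀ = 36.34 / sin 23.3° = 91.87 m/s.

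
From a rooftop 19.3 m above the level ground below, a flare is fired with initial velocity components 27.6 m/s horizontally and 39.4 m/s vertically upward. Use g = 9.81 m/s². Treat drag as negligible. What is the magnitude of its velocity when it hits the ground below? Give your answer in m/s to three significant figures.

Vertical motion (up positive, ground at y = 0): 4.905 t² − (39.40) t − 19.3 = 0, so t = (39.40 + √(39.40² + 2·9.81·19.3)) / 9.81 = (39.40 + 43.94) / 9.81 = 8.496 s.
Vertical velocity at impact: v_y = v_y0 − g t = 39.40 − 9.81 × 8.496 = −43.94 m/s.
Speed: |v| = √(vₓ² + v_y²) = √(27.60² + 43.94²) = 51.89 m/s.

51.9 m/s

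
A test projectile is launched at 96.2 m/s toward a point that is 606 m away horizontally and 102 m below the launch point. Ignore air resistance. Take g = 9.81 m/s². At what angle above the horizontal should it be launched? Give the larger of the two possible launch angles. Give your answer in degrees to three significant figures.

Trajectory: y = x tanθ − g x² (1 + tan²θ)/(2v₀²). With x = 606, y = −102, v₀ = 96.2, g = 9.81:
194.6 tan²θ − 606 tanθ + (92.64) = 0.
tanθ = [606 ± √(606² − 4 × 194.6 × (92.64))] / (2 × 194.6) = (606 ± 543.2) / 389.3, giving tanθ = 0.1612 or 2.952.
θ = 9.158° or 71.29°; the larger is 71.29°.

71.3°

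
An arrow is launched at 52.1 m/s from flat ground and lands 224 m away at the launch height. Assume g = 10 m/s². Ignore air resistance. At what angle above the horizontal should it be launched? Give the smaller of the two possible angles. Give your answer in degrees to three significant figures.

R = v₀² sin 2θ / g gives sin 2θ = gR/v₀² = 10.0·224/52.1² = 0.8252.
2θ = 55.61° or 180° − 55.61° = 124.4°, so θ = 27.81° or 62.19°.
The smaller angle is 27.81°.

27.8°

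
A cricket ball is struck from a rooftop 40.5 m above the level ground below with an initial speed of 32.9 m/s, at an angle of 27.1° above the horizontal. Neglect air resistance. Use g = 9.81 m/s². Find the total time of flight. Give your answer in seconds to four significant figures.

Components: vₓ = 32.90 cos 27.1° = 29.29 m/s, v_y0 = 32.90 sin 27.1° = 14.99 m/s.
Vertical motion (up positive, ground at y = 0): 4.905 t² − (14.99) t − 40.5 = 0, so t = (14.99 + √(14.99² + 2·9.81·40.5)) / 9.81 = (14.99 + 31.93) / 9.81 = 4.782 s.

4.782 s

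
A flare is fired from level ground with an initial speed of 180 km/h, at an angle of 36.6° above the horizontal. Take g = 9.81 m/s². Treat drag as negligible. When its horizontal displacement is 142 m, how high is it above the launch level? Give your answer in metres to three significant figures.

44.1 m

Convert: 180 km/h = 180/3.6 = 50.00 m/s.
Resolve: vₓ = 50.00 cos 36.6° = 40.14 m/s and v_y0 = 50.00 sin 36.6° = 29.81 m/s.
At x = 142 m, t = x/vₓ = 142/40.14 = 3.538 s.
Height: y = v_y0 t − ½ g t² = 29.81 × 3.538 − 4.905 × 3.538² = 105.5 − 61.38 = 44.08 m.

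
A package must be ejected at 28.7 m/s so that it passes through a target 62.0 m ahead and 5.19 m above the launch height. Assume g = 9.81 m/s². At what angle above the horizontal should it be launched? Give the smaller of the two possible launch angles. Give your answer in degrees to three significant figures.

Trajectory: y = x tanθ − g x² (1 + tan²θ)/(2v₀²). With x = 62.0, y = 5.19, v₀ = 28.7, g = 9.81:
22.89 tan²θ − 62.0 tanθ + (28.08) = 0.
tanθ = [62.0 ± √(62.0² − 4 × 22.89 × (28.08))] / (2 × 22.89) = (62.0 ± 35.68) / 45.78, giving tanθ = 0.5750 or 2.134.
θ = 29.90° or 64.89°; the smaller is 29.90°.

29.9°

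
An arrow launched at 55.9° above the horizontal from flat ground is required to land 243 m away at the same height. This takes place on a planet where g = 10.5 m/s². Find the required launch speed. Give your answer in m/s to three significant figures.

52.4 m/s

From R = (v₀² / g) sin 2θ: v₀ = √(gR / sin 2θ).
v₀ = √(10.5 × 243 / sin 111.8°) = √(2552 / 0.9285) = √2748.0 = 52.42 m/s.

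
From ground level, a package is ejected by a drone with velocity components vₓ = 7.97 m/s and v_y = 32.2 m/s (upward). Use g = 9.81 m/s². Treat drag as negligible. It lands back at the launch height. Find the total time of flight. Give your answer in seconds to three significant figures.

Time of flight on level ground: T = 2 v_y0 / g = 2 × 32.20 / 9.81 = 6.565 s.

6.56 s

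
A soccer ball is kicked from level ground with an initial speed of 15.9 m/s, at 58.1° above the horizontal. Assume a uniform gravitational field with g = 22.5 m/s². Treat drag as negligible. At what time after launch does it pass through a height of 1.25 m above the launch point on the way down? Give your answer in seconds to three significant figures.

Components: vₓ = 15.90 cos 58.1° = 8.402 m/s, v_y0 = 15.90 sin 58.1° = 13.50 m/s.
Require v_y0 t − ½ g t² = 1.25, i.e. 11.25 t² − 13.50 t + 1.25 = 0.
Quadratic formula: t = (13.50 ± √125.96) / 22.5 = (13.50 ± 11.22) / 22.5 → t = 0.1011 s or 1.099 s.
The descending-branch root is 1.099 s.

1.10 s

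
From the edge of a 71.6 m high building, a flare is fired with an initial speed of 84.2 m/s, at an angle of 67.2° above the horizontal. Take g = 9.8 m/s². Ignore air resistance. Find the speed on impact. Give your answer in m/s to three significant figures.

Resolve: vₓ = 84.20 cos 67.2° = 32.63 m/s and v_y0 = 84.20 sin 67.2° = 77.62 m/s.
The projectile lands when y = 71.6 + (77.62) t − ½·9.80·t² = 0. Positive root: t = (77.62 + √(77.62² + 2·9.80·71.6)) / 9.80 = (77.62 + 86.19) / 9.80 = 16.72 s.
Vertical velocity at impact: v_y = v_y0 − g t = 77.62 − 9.80 × 16.72 = −86.19 m/s.
Speed: |v| = √(vₓ² + v_y²) = √(32.63² + 86.19²) = 92.16 m/s.

92.2 m/s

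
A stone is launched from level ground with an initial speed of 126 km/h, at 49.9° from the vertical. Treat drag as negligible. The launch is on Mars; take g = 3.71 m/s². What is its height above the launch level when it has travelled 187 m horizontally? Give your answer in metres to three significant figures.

Convert: 126 km/h = 126/3.6 = 35.00 m/s.
Horizontal component vₓ = 35.00 sin 49.9° = 26.77 m/s; vertical v_y0 = 35.00 cos 49.9° = 22.54 m/s.
At x = 187 m, t = x/vₓ = 187/26.77 = 6.985 s.
Height: y = v_y0 t − ½ g t² = 22.54 × 6.985 − 1.855 × 6.985² = 157.5 − 90.50 = 66.97 m.

67.0 m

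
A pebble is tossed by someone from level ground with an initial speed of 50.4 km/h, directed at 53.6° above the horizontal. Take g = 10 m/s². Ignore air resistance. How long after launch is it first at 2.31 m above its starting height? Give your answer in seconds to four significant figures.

0.2281 s

Convert: 50.4 km/h = 50.4/3.6 = 14.00 m/s.
Components: vₓ = 14.00 cos 53.6° = 8.308 m/s, v_y0 = 14.00 sin 53.6° = 11.27 m/s.
Height y(t) = 11.27 t − 5.000 t² = 2.31 gives 5.000 t² − 11.27 t + 2.31 = 0.
t = [11.27 ± √(11.27² − 2·10.0·2.31)] / 10.0 = (11.27 ± 8.988) / 10.0, so t = 0.2281 s or t = 2.026 s.
The first (ascending) time is 0.2281 s.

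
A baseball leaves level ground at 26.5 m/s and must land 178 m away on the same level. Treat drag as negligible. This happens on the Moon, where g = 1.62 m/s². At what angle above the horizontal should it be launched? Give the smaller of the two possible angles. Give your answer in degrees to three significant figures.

12.1°

R = v₀² sin 2θ / g gives sin 2θ = gR/v₀² = 1.62·178/26.5² = 0.4106.
2θ = 24.24° or 180° − 24.24° = 155.8°, so θ = 12.12° or 77.88°.
The smaller angle is 12.12°.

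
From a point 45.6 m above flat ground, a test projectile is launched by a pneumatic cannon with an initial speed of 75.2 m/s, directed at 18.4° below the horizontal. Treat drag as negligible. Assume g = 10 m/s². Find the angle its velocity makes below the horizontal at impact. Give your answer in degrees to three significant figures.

28.3°

Resolve: vₓ = 75.20 cos 18.4° = 71.36 m/s and v_y0 = −23.74 m/s (downward).
The projectile lands when y = 45.6 + (−23.74) t − ½·10.0·t² = 0. Positive root: t = (−23.74 + √(23.74² + 2·10.0·45.6)) / 10.0 = (−23.74 + 38.41) / 10.0 = 1.467 s.
At impact: v_y = v_y0 − g t = −38.41 m/s; vₓ = 71.36 m/s.
Angle below horizontal: arctan(|v_y|/vₓ) = arctan(38.41/71.36) = 28.29°.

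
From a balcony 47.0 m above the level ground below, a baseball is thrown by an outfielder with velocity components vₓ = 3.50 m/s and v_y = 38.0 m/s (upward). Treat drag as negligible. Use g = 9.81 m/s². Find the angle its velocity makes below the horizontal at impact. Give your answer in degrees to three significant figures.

The projectile lands when y = 47.0 + (38.00) t − ½·9.81·t² = 0. Positive root: t = (38.00 + √(38.00² + 2·9.81·47.0)) / 9.81 = (38.00 + 48.64) / 9.81 = 8.832 s.
At impact: v_y = v_y0 − g t = −48.64 m/s; vₓ = 3.500 m/s.
Angle below horizontal: arctan(|v_y|/vₓ) = arctan(48.64/3.500) = 85.88°.

85.9°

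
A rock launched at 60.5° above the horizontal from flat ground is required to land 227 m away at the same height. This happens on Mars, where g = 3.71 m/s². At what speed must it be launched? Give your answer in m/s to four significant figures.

31.34 m/s

On level ground R = v₀² sin 2θ / g ⇒ v₀ = √(gR / sin 2θ).
v₀ = √(3.71 × 227 / sin 121.0°) = √(842.2 / 0.8572) = √982.50 = 31.34 m/s.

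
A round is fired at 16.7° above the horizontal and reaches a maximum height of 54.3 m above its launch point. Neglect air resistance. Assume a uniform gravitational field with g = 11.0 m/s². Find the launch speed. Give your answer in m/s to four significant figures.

120.3 m/s

At the peak v_y = 0, so v_y0 = √(2gH) = √(2 × 11.0 × 54.3) = 34.56 m/s.
v_y0 = v₀ sin θ ⇒ v₀ = 34.56 / sin 16.7° = 120.3 m/s.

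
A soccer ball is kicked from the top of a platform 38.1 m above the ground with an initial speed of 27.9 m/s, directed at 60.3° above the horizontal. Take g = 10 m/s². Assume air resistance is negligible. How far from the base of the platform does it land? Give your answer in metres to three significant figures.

Horizontal component vₓ = 27.90 cos 60.3° = 13.82 m/s; vertical v_y0 = 27.90 sin 60.3° = 24.23 m/s.
Vertical motion (up positive, ground at y = 0): 5.000 t² − (24.23) t − 38.1 = 0, so t = (24.23 + √(24.23² + 2·10.0·38.1)) / 10.0 = (24.23 + 36.73) / 10.0 = 6.097 s.
Horizontal distance: R = vₓ t = 13.82 × 6.097 = 84.28 m.

84.3 m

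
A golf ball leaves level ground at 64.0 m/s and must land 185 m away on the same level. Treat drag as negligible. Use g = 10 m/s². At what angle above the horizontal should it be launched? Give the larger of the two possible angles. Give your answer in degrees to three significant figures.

R = v₀² sin 2θ / g gives sin 2θ = gR/v₀² = 10.0·185/64.0² = 0.4517.
2θ = 26.85° or 180° − 26.85° = 153.1°, so θ = 13.43° or 76.57°.
The larger angle is 76.57°.

76.6°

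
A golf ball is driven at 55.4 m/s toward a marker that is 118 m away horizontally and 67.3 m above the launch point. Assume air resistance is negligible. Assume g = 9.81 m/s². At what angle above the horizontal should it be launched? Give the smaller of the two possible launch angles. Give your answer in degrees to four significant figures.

42.54°

Trajectory: y = x tanθ − g x² (1 + tan²θ)/(2v₀²). With x = 118, y = 67.3, v₀ = 55.4, g = 9.81:
22.25 tan²θ − 118 tanθ + (89.55) = 0.
tanθ = [118 ± √(118² − 4 × 22.25 × (89.55))] / (2 × 22.25) = (118 ± 77.15) / 44.51, giving tanθ = 0.9178 or 4.385.
θ = 42.54° or 77.15°; the smaller is 42.54°.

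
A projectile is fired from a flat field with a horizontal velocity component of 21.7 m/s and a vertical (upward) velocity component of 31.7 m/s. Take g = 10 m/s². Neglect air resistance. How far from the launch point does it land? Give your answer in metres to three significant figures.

138 m

Flight time T = 2 v_y0 / g = 6.340 s.
Range: R = vₓ T = 21.70 × 6.340 = 137.6 m.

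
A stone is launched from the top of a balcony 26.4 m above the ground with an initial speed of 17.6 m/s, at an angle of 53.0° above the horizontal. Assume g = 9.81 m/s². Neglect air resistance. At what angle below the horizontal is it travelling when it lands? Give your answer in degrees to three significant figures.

68.4°

vₓ = 17.60 cos 53.0° = 10.59 m/s; v_y0 = 17.60 sin 53.0° = 14.06 m/s.
With up positive and y = 0 at the ground: y(t) = 26.4 + (14.06) t − 4.905 t². Setting y = 0 and taking the positive root: t = [14.06 + √(14.06² + 2·9.81·26.4)] / 9.81 = (14.06 + 26.75) / 9.81 = 4.160 s.
At impact: v_y = v_y0 − g t = −26.75 m/s; vₓ = 10.59 m/s.
Angle below horizontal: arctan(|v_y|/vₓ) = arctan(26.75/10.59) = 68.40°.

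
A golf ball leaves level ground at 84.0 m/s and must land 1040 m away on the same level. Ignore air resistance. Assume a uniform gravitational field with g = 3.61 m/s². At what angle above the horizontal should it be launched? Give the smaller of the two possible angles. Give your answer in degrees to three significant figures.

16.1°

R = v₀² sin 2θ / g gives sin 2θ = gR/v₀² = 3.61·1040/84.0² = 0.5321.
2θ = 32.15° or 180° − 32.15° = 147.9°, so θ = 16.07° or 73.93°.
The smaller angle is 16.07°.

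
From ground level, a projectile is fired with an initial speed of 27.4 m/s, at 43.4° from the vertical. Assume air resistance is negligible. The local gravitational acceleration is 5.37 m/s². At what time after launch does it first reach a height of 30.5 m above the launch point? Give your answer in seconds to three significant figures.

Horizontal component vₓ = 27.40 sin 43.4° = 18.83 m/s; vertical v_y0 = 27.40 cos 43.4° = 19.91 m/s.
Set y = v_y0 t − ½ g t² = 30.5: 2.685 t² − 19.91 t + 30.5 = 0.
Quadratic formula: t = (19.91 ± √68.764) / 5.37 = (19.91 ± 8.292) / 5.37 → t = 2.163 s or 5.252 s.
The first (ascending) time is 2.163 s.

2.16 s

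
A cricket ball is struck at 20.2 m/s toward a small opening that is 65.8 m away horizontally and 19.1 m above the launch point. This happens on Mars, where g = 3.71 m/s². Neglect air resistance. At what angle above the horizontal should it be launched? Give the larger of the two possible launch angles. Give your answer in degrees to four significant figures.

68.81°

Trajectory: y = x tanθ − g x² (1 + tan²θ)/(2v₀²). With x = 65.8, y = 19.1, v₀ = 20.2, g = 3.71:
19.68 tan²θ − 65.8 tanθ + (38.78) = 0.
tanθ = [65.8 ± √(65.8² − 4 × 19.68 × (38.78))] / (2 × 19.68) = (65.8 ± 35.72) / 39.37, giving tanθ = 0.7640 or 2.579.
θ = 37.38° or 68.81°; the larger is 68.81°.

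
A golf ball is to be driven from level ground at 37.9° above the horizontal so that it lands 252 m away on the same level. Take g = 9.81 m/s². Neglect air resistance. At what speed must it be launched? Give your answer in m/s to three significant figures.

Level-ground range: R = v₀² sin(2θ)/g, so v₀ = √(gR / sin 2θ).
v₀ = √(9.81 × 252 / sin 75.80°) = √(2472 / 0.9694) = √2550.0 = 50.50 m/s.

50.5 m/s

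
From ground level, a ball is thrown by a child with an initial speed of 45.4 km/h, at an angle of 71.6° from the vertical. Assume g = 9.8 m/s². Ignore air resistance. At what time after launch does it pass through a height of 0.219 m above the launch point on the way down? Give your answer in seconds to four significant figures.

Convert: 45.4 km/h = 45.4/3.6 = 12.61 m/s.
Components: vₓ = 12.61 sin 71.6° = 11.97 m/s, v_y0 = 12.61 cos 71.6° = 3.981 m/s.
Require v_y0 t − ½ g t² = 0.219, i.e. 4.900 t² − 3.981 t + 0.219 = 0.
Quadratic formula: t = (3.981 ± √11.553) / 9.80 = (3.981 ± 3.399) / 9.80 → t = 0.05935 s or 0.7530 s.
The descending-branch root is 0.7530 s.

0.7530 s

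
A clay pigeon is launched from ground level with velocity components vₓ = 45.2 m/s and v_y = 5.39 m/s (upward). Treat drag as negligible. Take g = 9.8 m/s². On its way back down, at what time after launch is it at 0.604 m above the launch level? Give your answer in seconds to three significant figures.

Height y(t) = 5.390 t − 4.900 t² = 0.604 gives 4.900 t² − 5.390 t + 0.604 = 0.
Quadratic formula: t = (5.390 ± √17.214) / 9.80 = (5.390 ± 4.149) / 9.80 → t = 0.1266 s or 0.9734 s.
The descending-branch root is 0.9734 s.

0.973 s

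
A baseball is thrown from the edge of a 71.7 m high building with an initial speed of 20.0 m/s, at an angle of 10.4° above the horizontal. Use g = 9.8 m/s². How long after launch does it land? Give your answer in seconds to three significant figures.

vₓ = 20.00 cos 10.4° = 19.67 m/s; v_y0 = 20.00 sin 10.4° = 3.610 m/s.
The projectile lands when y = 71.7 + (3.610) t − ½·9.80·t² = 0. Positive root: t = (3.610 + √(3.610² + 2·9.80·71.7)) / 9.80 = (3.610 + 37.66) / 9.80 = 4.211 s.

4.21 s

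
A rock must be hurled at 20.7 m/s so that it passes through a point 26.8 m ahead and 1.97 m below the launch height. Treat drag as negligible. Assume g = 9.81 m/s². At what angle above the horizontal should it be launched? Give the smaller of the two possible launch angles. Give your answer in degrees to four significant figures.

14.19°

Trajectory: y = x tanθ − g x² (1 + tan²θ)/(2v₀²). With x = 26.8, y = −1.97, v₀ = 20.7, g = 9.81:
8.222 tan²θ − 26.8 tanθ + (6.252) = 0.
tanθ = [26.8 ± √(26.8² − 4 × 8.222 × (6.252))] / (2 × 8.222) = (26.8 ± 22.64) / 16.44, giving tanθ = 0.2529 or 3.007.
θ = 14.19° or 71.60°; the smaller is 14.19°.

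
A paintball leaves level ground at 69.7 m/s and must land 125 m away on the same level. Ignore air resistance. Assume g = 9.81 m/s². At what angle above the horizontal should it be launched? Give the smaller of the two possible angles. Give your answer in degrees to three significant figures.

R = v₀² sin 2θ / g gives sin 2θ = gR/v₀² = 9.81·125/69.7² = 0.2524.
2θ = 14.62° or 180° − 14.62° = 165.4°, so θ = 7.310° or 82.69°.
The smaller angle is 7.310°.

7.31°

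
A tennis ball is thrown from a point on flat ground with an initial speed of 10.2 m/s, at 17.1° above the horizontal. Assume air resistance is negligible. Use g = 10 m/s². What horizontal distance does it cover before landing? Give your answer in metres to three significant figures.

vₓ = 10.20 cos 17.1° = 9.749 m/s; v_y0 = 10.20 sin 17.1° = 2.999 m/s.
Flight time T = 2 v_y0 / g = 0.5998 s.
Horizontal distance R = vₓ T = 9.749 × 0.5998 = 5.848 m.

5.85 m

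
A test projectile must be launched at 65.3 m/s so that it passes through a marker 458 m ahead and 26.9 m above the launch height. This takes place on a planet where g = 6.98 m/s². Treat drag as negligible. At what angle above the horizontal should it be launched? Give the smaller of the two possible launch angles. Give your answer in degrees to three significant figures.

28.6°

Trajectory: y = x tanθ − g x² (1 + tan²θ)/(2v₀²). With x = 458, y = 26.9, v₀ = 65.3, g = 6.98:
171.7 tan²θ − 458 tanθ + (198.6) = 0.
tanθ = [458 ± √(458² − 4 × 171.7 × (198.6))] / (2 × 171.7) = (458 ± 270.9) / 343.4, giving tanθ = 0.5449 or 2.123.
θ = 28.59° or 64.78°; the smaller is 28.59°.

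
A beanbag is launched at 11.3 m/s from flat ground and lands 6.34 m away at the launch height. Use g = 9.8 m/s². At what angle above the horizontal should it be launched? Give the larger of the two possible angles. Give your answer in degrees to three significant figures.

75.4°

Level-ground range R = v₀² sin(2θ)/g ⇒ sin(2θ) = gR/v₀² = 9.80 × 6.34 / 11.3² = 0.4866.
2θ = 29.12° or 180° − 29.12° = 150.9°, so θ = 14.56° or 75.44°.
The larger angle is 75.44°.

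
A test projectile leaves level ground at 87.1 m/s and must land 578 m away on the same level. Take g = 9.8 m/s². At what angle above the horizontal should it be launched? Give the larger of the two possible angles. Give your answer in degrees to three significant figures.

From R = (v₀²/g) sin 2θ: sin 2θ = 9.80 × 578 / 7586.4 = 0.7467.
2θ = 48.30° or 180° − 48.30° = 131.7°, so θ = 24.15° or 65.85°.
The larger angle is 65.85°.

65.8°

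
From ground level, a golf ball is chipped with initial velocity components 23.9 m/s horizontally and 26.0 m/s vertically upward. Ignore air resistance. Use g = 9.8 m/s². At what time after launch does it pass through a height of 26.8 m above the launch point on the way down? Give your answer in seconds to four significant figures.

3.906 s

Require v_y0 t − ½ g t² = 26.8, i.e. 4.900 t² − 26.00 t + 26.8 = 0.
t = [26.00 ± √(26.00² − 2·9.80·26.8)] / 9.80 = (26.00 ± 12.28) / 9.80, so t = 1.400 s or t = 3.906 s.
The descending-branch root is 3.906 s.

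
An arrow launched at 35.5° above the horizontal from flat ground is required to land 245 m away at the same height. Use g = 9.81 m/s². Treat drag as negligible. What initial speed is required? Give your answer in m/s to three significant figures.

50.4 m/s

From R = (v₀² / g) sin 2θ: v₀ = √(gR / sin 2θ).
v₀ = √(9.81 × 245 / sin 71.00°) = √(2403 / 0.9455) = √2541.9 = 50.42 m/s.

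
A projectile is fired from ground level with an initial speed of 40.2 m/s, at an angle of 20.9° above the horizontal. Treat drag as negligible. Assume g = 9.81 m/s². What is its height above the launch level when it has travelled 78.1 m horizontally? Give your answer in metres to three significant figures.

8.61 m

Horizontal component vₓ = 40.20 cos 20.9° = 37.56 m/s; vertical v_y0 = 40.20 sin 20.9° = 14.34 m/s.
x = vₓ t ⇒ t = 78.1/37.56 = 2.080 s.
Height: y = v_y0 t − ½ g t² = 14.34 × 2.080 − 4.905 × 2.080² = 29.82 − 21.21 = 8.610 m.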